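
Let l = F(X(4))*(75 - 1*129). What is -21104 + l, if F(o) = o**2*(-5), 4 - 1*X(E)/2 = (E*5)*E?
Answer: 6216976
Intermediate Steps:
X(E) = 8 - 10*E**2 (X(E) = 8 - 2*E*5*E = 8 - 2*5*E*E = 8 - 10*E**2)
F(o) = -5*o**2
l = 6238080 (l = (-5*(8 - 10*4**2)**2)*(75 - 1*129) = (-5*(8 - 10*16)**2)*(75 - 129) = -5*(8 - 160)**2*(-54) = -5*(-152)**2*(-54) = -5*23104*(-54) = -115520*(-54) = 6238080)
-21104 + l = -21104 + 6238080 = 6216976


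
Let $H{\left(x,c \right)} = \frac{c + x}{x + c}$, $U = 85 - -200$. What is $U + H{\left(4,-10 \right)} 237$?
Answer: $522$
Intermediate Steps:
$U = 285$ ($U = 85 + 200 = 285$)
$H{\left(x,c \right)} = 1$ ($H{\left(x,c \right)} = \frac{c + x}{c + x} = 1$)
$U + H{\left(4,-10 \right)} 237 = 285 + 1 \cdot 237 = 285 + 237 = 522$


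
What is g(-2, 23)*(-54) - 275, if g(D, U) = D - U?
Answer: 1075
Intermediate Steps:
g(-2, 23)*(-54) - 275 = (-2 - 1*23)*(-54) - 275 = (-2 - 23)*(-54) - 275 = -25*(-54) - 275 = 1350 - 275 = 1075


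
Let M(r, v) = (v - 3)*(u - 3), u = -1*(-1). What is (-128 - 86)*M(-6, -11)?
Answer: -5992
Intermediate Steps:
u = 1
M(r, v) = 6 - 2*v (M(r, v) = (v - 3)*(1 - 3) = (-3 + v)*(-2) = 6 - 2*v)
(-128 - 86)*M(-6, -11) = (-128 - 86)*(6 - 2*(-11)) = -214*(6 + 22) = -214*28 = -5992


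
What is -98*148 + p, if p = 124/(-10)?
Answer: -72582/5 ≈ -14516.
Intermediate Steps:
p = -62/5 (p = 124*(-1/10) = -62/5 ≈ -12.400)
-98*148 + p = -98*148 - 62/5 = -14504 - 62/5 = -72582/5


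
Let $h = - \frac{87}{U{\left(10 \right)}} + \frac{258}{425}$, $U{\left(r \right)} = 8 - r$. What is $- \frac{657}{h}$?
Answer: $- \frac{186150}{12497} \approx -14.896$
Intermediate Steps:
$h = \frac{37491}{850}$ ($h = - \frac{87}{8 - 10} + \frac{258}{425} = - \frac{87}{8 - 10} + 258 \cdot \frac{1}{425} = - \frac{87}{-2} + \frac{258}{425} = \left(-87\right) \left(- \frac{1}{2}\right) + \frac{258}{425} = \frac{87}{2} + \frac{258}{425} = \frac{37491}{850} \approx 44.107$)
$- \frac{657}{h} = - \frac{657}{\frac{37491}{850}} = \left(-657\right) \frac{850}{37491} = - \frac{186150}{12497}$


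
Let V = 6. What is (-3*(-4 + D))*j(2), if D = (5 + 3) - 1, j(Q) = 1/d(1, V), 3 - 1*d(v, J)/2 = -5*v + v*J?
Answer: -9/4 ≈ -2.2500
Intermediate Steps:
d(v, J) = 6 + 10*v - 2*J*v (d(v, J) = 6 - 2*(-5*v + v*J) = 6 - 2*(-5*v + J*v) = 6 + (10*v - 2*J*v) = 6 + 10*v - 2*J*v)
j(Q) = ¼ (j(Q) = 1/(6 + 10*1 - 2*6*1) = 1/(6 + 10 - 12) = 1/4 = ¼)
D = 7 (D = 8 - 1 = 7)
(-3*(-4 + D))*j(2) = -3*(-4 + 7)*(¼) = -3*3*(¼) = -9*¼ = -9/4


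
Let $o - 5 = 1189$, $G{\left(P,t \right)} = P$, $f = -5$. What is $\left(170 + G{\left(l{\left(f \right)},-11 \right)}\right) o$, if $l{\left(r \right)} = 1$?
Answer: $204174$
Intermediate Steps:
$o = 1194$ ($o = 5 + 1189 = 1194$)
$\left(170 + G{\left(l{\left(f \right)},-11 \right)}\right) o = \left(170 + 1\right) 1194 = 171 \cdot 1194 = 204174$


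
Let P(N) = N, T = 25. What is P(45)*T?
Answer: 1125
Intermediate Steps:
P(45)*T = 45*25 = 1125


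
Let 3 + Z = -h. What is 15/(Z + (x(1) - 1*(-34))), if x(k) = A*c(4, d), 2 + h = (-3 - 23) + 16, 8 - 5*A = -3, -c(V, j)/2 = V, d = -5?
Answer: 75/127 ≈ 0.59055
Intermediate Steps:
c(V, j) = -2*V
A = 11/5 (A = 8/5 - 1/5*(-3) = 8/5 + 3/5 = 11/5 ≈ 2.2000)
h = -12 (h = -2 + ((-3 - 23) + 16) = -2 + (-26 + 16) = -2 - 10 = -12)
x(k) = -88/5 (x(k) = 11*(-2*4)/5 = (11/5)*(-8) = -88/5)
Z = 9 (Z = -3 - 1*(-12) = -3 + 12 = 9)
15/(Z + (x(1) - 1*(-34))) = 15/(9 + (-88/5 - 1*(-34))) = 15/(9 + (-88/5 + 34)) = 15/(9 + 82/5) = 15/(127/5) = (5/127)*15 = 75/127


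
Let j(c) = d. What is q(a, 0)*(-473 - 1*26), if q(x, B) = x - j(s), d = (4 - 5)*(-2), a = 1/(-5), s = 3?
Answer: 5489/5 ≈ 1097.8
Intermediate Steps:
a = -⅕ ≈ -0.20000
d = 2 (d = -1*(-2) = 2)
j(c) = 2
q(x, B) = -2 + x (q(x, B) = x - 1*2 = x - 2 = -2 + x)
q(a, 0)*(-473 - 1*26) = (-2 - ⅕)*(-473 - 1*26) = -11*(-473 - 26)/5 = -11/5*(-499) = 5489/5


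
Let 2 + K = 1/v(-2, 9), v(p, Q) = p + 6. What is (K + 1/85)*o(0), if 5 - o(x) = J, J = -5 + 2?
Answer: -1182/85 ≈ -13.906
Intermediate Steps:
v(p, Q) = 6 + p
J = -3
o(x) = 8 (o(x) = 5 - 1*(-3) = 5 + 3 = 8)
K = -7/4 (K = -2 + 1/(6 - 2) = -2 + 1/4 = -2 + ¼ = -7/4 ≈ -1.7500)
(K + 1/85)*o(0) = (-7/4 + 1/85)*8 = -591/340*8 = -1182/85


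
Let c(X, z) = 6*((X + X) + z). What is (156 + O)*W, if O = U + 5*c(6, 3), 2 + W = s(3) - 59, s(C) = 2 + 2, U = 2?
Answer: -34656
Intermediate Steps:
s(C) = 4
c(X, z) = 6*z + 12*X (c(X, z) = 6*(2*X + z) = 6*(z + 2*X) = 6*z + 12*X)
W = -57 (W = -2 + (4 - 59) = -2 - 55 = -57)
O = 452 (O = 2 + 5*(6*3 + 12*6) = 2 + 5*(18 + 72) = 2 + 5*90 = 2 + 450 = 452)
(156 + O)*W = (156 + 452)*(-57) = 608*(-57) = -34656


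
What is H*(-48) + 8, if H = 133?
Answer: -6376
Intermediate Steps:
H*(-48) + 8 = 133*(-48) + 8 = -6384 + 8 = -6376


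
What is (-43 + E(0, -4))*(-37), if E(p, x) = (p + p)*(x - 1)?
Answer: 1591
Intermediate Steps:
E(p, x) = 2*p*(-1 + x) (E(p, x) = (2*p)*(-1 + x) = 2*p*(-1 + x))
(-43 + E(0, -4))*(-37) = (-43 + 2*0*(-1 - 4))*(-37) = (-43 + 2*0*(-5))*(-37) = (-43 + 0)*(-37) = -43*(-37) = 1591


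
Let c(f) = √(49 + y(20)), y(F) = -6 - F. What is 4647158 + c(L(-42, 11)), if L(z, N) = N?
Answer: 4647158 + √23 ≈ 4.6472e+6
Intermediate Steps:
c(f) = √23 (c(f) = √(49 + (-6 - 1*20)) = √(49 + (-6 - 20)) = √(49 - 26) = √23)
4647158 + c(L(-42, 11)) = 4647158 + √23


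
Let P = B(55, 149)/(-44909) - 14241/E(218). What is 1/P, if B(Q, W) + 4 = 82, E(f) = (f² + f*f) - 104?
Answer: -1421280032/215651567 ≈ -6.5906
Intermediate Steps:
E(f) = -104 + 2*f² (E(f) = (f² + f²) - 104 = 2*f² - 104 = -104 + 2*f²)
B(Q, W) = 78 (B(Q, W) = -4 + 82 = 78)
P = -215651567/1421280032 (P = 78/(-44909) - 14241/(-104 + 2*218²) = 78*(-1/44909) - 14241/(-104 + 2*47524) = -78/44909 - 14241/(-104 + 95048) = -78/44909 - 14241/94944 = -78/44909 - 14241*1/94944 = -78/44909 - 4747/31648 = -215651567/1421280032 ≈ -0.15173)
1/P = 1/(-215651567/1421280032) = -1421280032/215651567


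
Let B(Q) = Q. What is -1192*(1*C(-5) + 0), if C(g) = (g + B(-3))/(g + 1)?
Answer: -2384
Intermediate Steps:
C(g) = (-3 + g)/(1 + g) (C(g) = (g - 3)/(g + 1) = (-3 + g)/(1 + g))
-1192*(1*C(-5) + 0) = -1192*(1*((-3 - 5)/(1 - 5)) + 0) = -1192*(1*(-8/(-4)) + 0) = -1192*(1*(-¼*(-8)) + 0) = -1192*(1*2 + 0) = -1192*(2 + 0) = -1192*2 = -2384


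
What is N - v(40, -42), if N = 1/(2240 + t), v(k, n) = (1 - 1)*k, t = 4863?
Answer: 1/7103 ≈ 0.00014079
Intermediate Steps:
v(k, n) = 0 (v(k, n) = 0*k = 0)
N = 1/7103 (N = 1/(2240 + 4863) = 1/7103 ≈ 0.00014079)
N - v(40, -42) = 1/7103 - 1*0 = 1/7103 + 0 = 1/7103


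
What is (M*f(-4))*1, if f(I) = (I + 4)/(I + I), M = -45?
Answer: 0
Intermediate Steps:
f(I) = (4 + I)/(2*I) (f(I) = (4 + I)/((2*I)) = (4 + I)*(1/(2*I)) = (4 + I)/(2*I))
(M*f(-4))*1 = -45*(4 - 4)/(2*(-4))*1 = -45*(-1)*0/(2*4)*1 = -45*0*1 = 0*1 = 0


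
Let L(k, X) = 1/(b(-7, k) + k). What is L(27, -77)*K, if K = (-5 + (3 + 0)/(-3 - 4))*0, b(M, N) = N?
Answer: 0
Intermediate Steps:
L(k, X) = 1/(2*k) (L(k, X) = 1/(k + k) = 1/(2*k))
K = 0 (K = (-5 + 3/(-7))*0 = (-5 + 3*(-1/7))*0 = (-5 - 3/7)*0 = -38/7*0 = 0)
L(27, -77)*K = ((1/2)/27)*0 = ((1/2)*(1/27))*0 = (1/54)*0 = 0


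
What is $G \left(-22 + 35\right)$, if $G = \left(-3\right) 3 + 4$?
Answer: $-65$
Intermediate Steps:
$G = -5$ ($G = -9 + 4 = -5$)
$G \left(-22 + 35\right) = - 5 \left(-22 + 35\right) = \left(-5\right) 13 = -65$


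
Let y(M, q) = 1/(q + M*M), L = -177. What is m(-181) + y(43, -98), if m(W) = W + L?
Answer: -626857/1751 ≈ -358.00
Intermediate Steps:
y(M, q) = 1/(q + M²)
m(W) = -177 + W (m(W) = W - 177 = -177 + W)
m(-181) + y(43, -98) = (-177 - 181) + 1/(-98 + 43²) = -358 + 1/(-98 + 1849) = -358 + 1/1751 = -626857/1751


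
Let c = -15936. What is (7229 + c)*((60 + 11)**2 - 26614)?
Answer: 187836111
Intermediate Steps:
(7229 + c)*((60 + 11)**2 - 26614) = (7229 - 15936)*((60 + 11)**2 - 26614) = -8707*(71**2 - 26614) = -8707*(5041 - 26614) = -8707*(-21573) = 187836111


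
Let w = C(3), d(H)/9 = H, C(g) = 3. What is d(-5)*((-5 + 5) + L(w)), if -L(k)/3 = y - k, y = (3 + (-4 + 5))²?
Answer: 1755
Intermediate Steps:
d(H) = 9*H
y = 16 (y = (3 + 1)² = 4² = 16)
w = 3
L(k) = -48 + 3*k (L(k) = -3*(16 - k) = -48 + 3*k)
d(-5)*((-5 + 5) + L(w)) = (9*(-5))*((-5 + 5) + (-48 + 3*3)) = -45*(0 + (-48 + 9)) = -45*(0 - 39) = -45*(-39) = 1755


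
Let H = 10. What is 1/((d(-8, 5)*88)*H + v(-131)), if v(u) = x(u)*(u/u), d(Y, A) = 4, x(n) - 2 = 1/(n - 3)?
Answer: 134/471947 ≈ 0.00028393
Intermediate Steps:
x(n) = 2 + 1/(-3 + n) (x(n) = 2 + 1/(n - 3) = 2 + 1/(-3 + n))
v(u) = (-5 + 2*u)/(-3 + u) (v(u) = ((-5 + 2*u)/(-3 + u))*(u/u) = ((-5 + 2*u)/(-3 + u))*1 = (-5 + 2*u)/(-3 + u))
1/((d(-8, 5)*88)*H + v(-131)) = 1/((4*88)*10 + (-5 + 2*(-131))/(-3 - 131)) = 1/(352*10 + (-5 - 262)/(-134)) = 1/(3520 - 1/134*(-267)) = 1/(3520 + 267/134) = 1/(471947/134) = 134/471947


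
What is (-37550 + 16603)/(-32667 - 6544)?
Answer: 20947/39211 ≈ 0.53421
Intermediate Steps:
(-37550 + 16603)/(-32667 - 6544) = -20947/(-39211) = -20947*(-1/39211) = 20947/39211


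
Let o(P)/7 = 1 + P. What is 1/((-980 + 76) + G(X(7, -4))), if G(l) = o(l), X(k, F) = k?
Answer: -1/848 ≈ -0.0011792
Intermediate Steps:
o(P) = 7 + 7*P (o(P) = 7*(1 + P) = 7 + 7*P)
G(l) = 7 + 7*l
1/((-980 + 76) + G(X(7, -4))) = 1/((-980 + 76) + (7 + 7*7)) = 1/(-904 + (7 + 49)) = 1/(-904 + 56) = 1/(-848) = -1/848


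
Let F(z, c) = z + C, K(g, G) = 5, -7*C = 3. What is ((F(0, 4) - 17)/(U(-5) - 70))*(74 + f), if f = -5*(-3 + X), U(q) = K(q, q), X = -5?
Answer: 13908/455 ≈ 30.567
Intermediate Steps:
C = -3/7 (C = -⅐*3 = -3/7 ≈ -0.42857)
U(q) = 5
F(z, c) = -3/7 + z (F(z, c) = z - 3/7 = -3/7 + z)
f = 40 (f = -5*(-3 - 5) = -5*(-8) = 40)
((F(0, 4) - 17)/(U(-5) - 70))*(74 + f) = (((-3/7 + 0) - 17)/(5 - 70))*(74 + 40) = ((-3/7 - 17)/(-65))*114 = -122/7*(-1/65)*114 = (122/455)*114 = 13908/455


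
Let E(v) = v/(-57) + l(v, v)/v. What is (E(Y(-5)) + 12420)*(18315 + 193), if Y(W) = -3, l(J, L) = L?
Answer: 4367888000/19 ≈ 2.2989e+8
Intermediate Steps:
E(v) = 1 - v/57 (E(v) = v/(-57) + v/v = v*(-1/57) + 1 = -v/57 + 1 = 1 - v/57)
(E(Y(-5)) + 12420)*(18315 + 193) = ((1 - 1/57*(-3)) + 12420)*(18315 + 193) = ((1 + 1/19) + 12420)*18508 = (20/19 + 12420)*18508 = (236000/19)*18508 = 4367888000/19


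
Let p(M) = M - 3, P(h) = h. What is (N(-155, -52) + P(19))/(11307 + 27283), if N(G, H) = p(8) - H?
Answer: 38/19295 ≈ 0.0019694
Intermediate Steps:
p(M) = -3 + M
N(G, H) = 5 - H (N(G, H) = (-3 + 8) - H = 5 - H)
(N(-155, -52) + P(19))/(11307 + 27283) = ((5 - 1*(-52)) + 19)/(11307 + 27283) = ((5 + 52) + 19)/38590 = (57 + 19)*(1/38590) = 76*(1/38590) = 38/19295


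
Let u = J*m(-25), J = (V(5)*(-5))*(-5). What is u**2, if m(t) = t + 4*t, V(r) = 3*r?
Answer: 2197265625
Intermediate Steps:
m(t) = 5*t
J = 375 (J = ((3*5)*(-5))*(-5) = (15*(-5))*(-5) = -75*(-5) = 375)
u = -46875 (u = 375*(5*(-25)) = 375*(-125) = -46875)
u**2 = (-46875)**2 = 2197265625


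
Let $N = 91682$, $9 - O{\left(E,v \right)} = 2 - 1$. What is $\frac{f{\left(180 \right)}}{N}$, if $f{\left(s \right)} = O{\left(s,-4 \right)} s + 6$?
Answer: $\frac{723}{45841} \approx 0.015772$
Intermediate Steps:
$O{\left(E,v \right)} = 8$ ($O{\left(E,v \right)} = 9 - \left(2 - 1\right) = 9 - 1 = 8$)
$f{\left(s \right)} = 6 + 8 s$ ($f{\left(s \right)} = 8 s + 6 = 6 + 8 s$)
$\frac{f{\left(180 \right)}}{N} = \frac{6 + 8 \cdot 180}{91682} = \left(6 + 1440\right) \frac{1}{91682} = 1446 \cdot \frac{1}{91682} = \frac{723}{45841}$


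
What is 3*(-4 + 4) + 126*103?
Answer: 12978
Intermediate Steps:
3*(-4 + 4) + 126*103 = 3*0 + 12978 = 0 + 12978 = 12978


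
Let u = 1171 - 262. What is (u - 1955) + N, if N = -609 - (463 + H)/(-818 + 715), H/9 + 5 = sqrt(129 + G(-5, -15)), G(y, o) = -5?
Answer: -170047/103 + 18*sqrt(31)/103 ≈ -1650.0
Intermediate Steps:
H = -45 + 18*sqrt(31) (H = -45 + 9*sqrt(129 - 5) = -45 + 9*sqrt(124) = -45 + 9*(2*sqrt(31)) = -45 + 18*sqrt(31) ≈ 55.220)
u = 909
N = -62309/103 + 18*sqrt(31)/103 (N = -609 - (463 + (-45 + 18*sqrt(31)))/(-818 + 715) = -609 - (418 + 18*sqrt(31))/(-103) = -609 - (418 + 18*sqrt(31))*(-1)/103 = -609 - (-418/103 - 18*sqrt(31)/103) = -609 + (418/103 + 18*sqrt(31)/103) = -62309/103 + 18*sqrt(31)/103 ≈ -603.97)
(u - 1955) + N = (909 - 1955) + (-62309/103 + 18*sqrt(31)/103) = -1046 + (-62309/103 + 18*sqrt(31)/103) = -170047/103 + 18*sqrt(31)/103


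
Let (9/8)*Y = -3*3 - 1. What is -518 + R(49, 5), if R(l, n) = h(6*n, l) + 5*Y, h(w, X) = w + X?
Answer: -4351/9 ≈ -483.44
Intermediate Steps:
h(w, X) = X + w
Y = -80/9 (Y = 8*(-3*3 - 1)/9 = 8*(-9 - 1)/9 = (8/9)*(-10) = -80/9 ≈ -8.8889)
R(l, n) = -400/9 + l + 6*n (R(l, n) = (l + 6*n) + 5*(-80/9) = (l + 6*n) - 400/9 = -400/9 + l + 6*n)
-518 + R(49, 5) = -518 + (-400/9 + 49 + 6*5) = -518 + (-400/9 + 49 + 30) = -518 + 311/9 = -4351/9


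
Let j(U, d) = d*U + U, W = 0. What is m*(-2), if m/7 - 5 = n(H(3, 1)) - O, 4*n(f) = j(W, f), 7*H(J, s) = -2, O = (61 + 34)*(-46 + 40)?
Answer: -8050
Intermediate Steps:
O = -570 (O = 95*(-6) = -570)
H(J, s) = -2/7 (H(J, s) = (1/7)*(-2) = -2/7)
j(U, d) = U + U*d (j(U, d) = U*d + U = U + U*d)
n(f) = 0 (n(f) = (0*(1 + f))/4 = (1/4)*0 = 0)
m = 4025 (m = 35 + 7*(0 - 1*(-570)) = 35 + 7*(0 + 570) = 35 + 7*570 = 35 + 3990 = 4025)
m*(-2) = 4025*(-2) = -8050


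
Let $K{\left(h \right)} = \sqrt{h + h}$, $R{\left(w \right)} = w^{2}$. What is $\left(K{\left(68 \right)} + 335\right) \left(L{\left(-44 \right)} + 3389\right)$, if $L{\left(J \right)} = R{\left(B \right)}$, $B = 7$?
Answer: $1151730 + 6876 \sqrt{34} \approx 1.1918 \cdot 10^{6}$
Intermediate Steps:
$L{\left(J \right)} = 49$ ($L{\left(J \right)} = 7^{2} = 49$)
$K{\left(h \right)} = \sqrt{2} \sqrt{h}$ ($K{\left(h \right)} = \sqrt{2 h} = \sqrt{2} \sqrt{h}$)
$\left(K{\left(68 \right)} + 335\right) \left(L{\left(-44 \right)} + 3389\right) = \left(\sqrt{2} \sqrt{68} + 335\right) \left(49 + 3389\right) = \left(\sqrt{2} \cdot 2 \sqrt{17} + 335\right) 3438 = \left(2 \sqrt{34} + 335\right) 3438 = \left(335 + 2 \sqrt{34}\right) 3438 = 1151730 + 6876 \sqrt{34}$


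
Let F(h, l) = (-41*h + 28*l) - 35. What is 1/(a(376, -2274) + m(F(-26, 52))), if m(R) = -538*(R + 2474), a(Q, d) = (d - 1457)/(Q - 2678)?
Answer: -2302/6144075705 ≈ -3.7467e-7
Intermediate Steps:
F(h, l) = -35 - 41*h + 28*l
a(Q, d) = (-1457 + d)/(-2678 + Q)
m(R) = -1331012 - 538*R (m(R) = -538*(2474 + R) = -1331012 - 538*R)
1/(a(376, -2274) + m(F(-26, 52))) = 1/((-1457 - 2274)/(-2678 + 376) + (-1331012 - 538*(-35 - 41*(-26) + 28*52))) = 1/(-3731/(-2302) + (-1331012 - 538*(-35 + 1066 + 1456))) = 1/(-1/2302*(-3731) + (-1331012 - 538*2487)) = 1/(3731/2302 + (-1331012 - 1338006)) = 1/(3731/2302 - 2669018) = 1/(-6144075705/2302) = -2302/6144075705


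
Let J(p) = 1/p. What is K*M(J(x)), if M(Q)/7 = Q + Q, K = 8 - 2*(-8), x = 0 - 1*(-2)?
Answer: 168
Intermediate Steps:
x = 2 (x = 0 + 2 = 2)
K = 24 (K = 8 + 16 = 24)
M(Q) = 14*Q (M(Q) = 7*(Q + Q) = 7*(2*Q) = 14*Q)
K*M(J(x)) = 24*(14/2) = 24*(14*(½)) = 24*7 = 168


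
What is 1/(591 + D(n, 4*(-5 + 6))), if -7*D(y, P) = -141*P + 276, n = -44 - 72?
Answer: 7/4425 ≈ 0.0015819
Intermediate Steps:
n = -116
D(y, P) = -276/7 + 141*P/7 (D(y, P) = -(-141*P + 276)/7 = -(276 - 141*P)/7 = -276/7 + 141*P/7)
1/(591 + D(n, 4*(-5 + 6))) = 1/(591 + (-276/7 + 141*(4*(-5 + 6))/7)) = 1/(591 + (-276/7 + 141*(4*1)/7)) = 1/(591 + (-276/7 + (141/7)*4)) = 1/(591 + (-276/7 + 564/7)) = 1/(591 + 288/7) = 1/(4425/7) = 7/4425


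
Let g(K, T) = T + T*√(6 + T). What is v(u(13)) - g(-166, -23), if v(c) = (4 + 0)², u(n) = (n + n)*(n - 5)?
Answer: 39 + 23*I*√17 ≈ 39.0 + 94.831*I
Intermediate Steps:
u(n) = 2*n*(-5 + n) (u(n) = (2*n)*(-5 + n) = 2*n*(-5 + n))
v(c) = 16 (v(c) = 4² = 16)
v(u(13)) - g(-166, -23) = 16 - (-23)*(1 + √(6 - 23)) = 16 - (-23)*(1 + √(-17)) = 16 - (-23)*(1 + I*√17) = 16 - (-23 - 23*I*√17) = 16 + (23 + 23*I*√17) = 39 + 23*I*√17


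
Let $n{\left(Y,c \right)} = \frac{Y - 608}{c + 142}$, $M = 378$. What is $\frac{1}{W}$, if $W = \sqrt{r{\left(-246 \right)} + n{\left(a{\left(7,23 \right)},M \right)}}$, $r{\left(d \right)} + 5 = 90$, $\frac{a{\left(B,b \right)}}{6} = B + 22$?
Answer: $\frac{2 \sqrt{1422395}}{21883} \approx 0.109$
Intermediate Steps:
$a{\left(B,b \right)} = 132 + 6 B$ ($a{\left(B,b \right)} = 6 \left(B + 22\right) = 6 \left(22 + B\right) = 132 + 6 B$)
$r{\left(d \right)} = 85$ ($r{\left(d \right)} = -5 + 90 = 85$)
$n{\left(Y,c \right)} = \frac{-608 + Y}{142 + c}$
$W = \frac{\sqrt{1422395}}{130}$ ($W = \sqrt{85 + \frac{-608 + \left(132 + 6 \cdot 7\right)}{142 + 378}} = \sqrt{85 + \frac{-608 + \left(132 + 42\right)}{520}} = \sqrt{85 + \frac{-608 + 174}{520}} = \sqrt{85 + \frac{1}{520} \left(-434\right)} = \sqrt{85 - \frac{217}{260}} = \sqrt{\frac{21883}{260}} = \frac{\sqrt{1422395}}{130} \approx 9.1742$)
$\frac{1}{W} = \frac{1}{\frac{1}{130} \sqrt{1422395}} = \frac{2 \sqrt{1422395}}{21883}$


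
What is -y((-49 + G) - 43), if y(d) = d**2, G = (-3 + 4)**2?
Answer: -8281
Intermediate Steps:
G = 1 (G = 1**2 = 1)
-y((-49 + G) - 43) = -((-49 + 1) - 43)**2 = -(-48 - 43)**2 = -1*(-91)**2 = -1*8281 = -8281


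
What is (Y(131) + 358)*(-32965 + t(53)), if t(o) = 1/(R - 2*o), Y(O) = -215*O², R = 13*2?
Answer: 9729312249657/80 ≈ 1.2162e+11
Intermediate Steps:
R = 26
t(o) = 1/(26 - 2*o)
(Y(131) + 358)*(-32965 + t(53)) = (-215*131² + 358)*(-32965 - 1/(-26 + 2*53)) = (-215*17161 + 358)*(-32965 - 1/(-26 + 106)) = (-3689615 + 358)*(-32965 - 1/80) = -3689257*(-32965 - 1*1/80) = -3689257*(-32965 - 1/80) = -3689257*(-2637201/80) = 9729312249657/80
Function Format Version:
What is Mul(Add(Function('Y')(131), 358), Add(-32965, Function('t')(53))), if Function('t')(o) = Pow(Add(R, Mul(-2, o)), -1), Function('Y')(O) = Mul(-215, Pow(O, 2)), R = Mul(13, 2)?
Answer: Rational(9729312249657, 80) ≈ 1.2162e+11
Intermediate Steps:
R = 26
Function('t')(o) = Pow(Add(26, Mul(-2, o)), -1)
Mul(Add(Function('Y')(131), 358), Add(-32965, Function('t')(53))) = Mul(Add(Mul(-215, Pow(131, 2)), 358), Add(-32965, Mul(-1, Pow(Add(-26, Mul(2, 53)), -1)))) = Mul(Add(Mul(-215, 17161), 358), Add(-32965, Mul(-1, Pow(Add(-26, 106), -1)))) = Mul(Add(-3689615, 358), Add(-32965, Mul(-1, Pow(80, -1)))) = Mul(-3689257, Add(-32965, Mul(-1, Rational(1, 80)))) = Mul(-3689257, Add(-32965, Rational(-1, 80))) = Mul(-3689257, Rational(-2637201, 80)) = Rational(9729312249657, 80)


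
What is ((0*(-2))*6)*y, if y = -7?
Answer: 0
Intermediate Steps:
((0*(-2))*6)*y = ((0*(-2))*6)*(-7) = (0*6)*(-7) = 0*(-7) = 0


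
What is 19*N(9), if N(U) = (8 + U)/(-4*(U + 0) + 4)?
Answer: -323/32 ≈ -10.094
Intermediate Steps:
N(U) = (8 + U)/(4 - 4*U) (N(U) = (8 + U)/(-4*U + 4) = (8 + U)/(4 - 4*U))
19*N(9) = 19*((-8 - 1*9)/(4*(-1 + 9))) = 19*((¼)*(-8 - 9)/8) = 19*((¼)*(⅛)*(-17)) = 19*(-17/32) = -323/32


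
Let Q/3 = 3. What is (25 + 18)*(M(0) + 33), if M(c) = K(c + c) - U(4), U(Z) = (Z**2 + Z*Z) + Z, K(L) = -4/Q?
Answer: -1333/9 ≈ -148.11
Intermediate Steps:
Q = 9 (Q = 3*3 = 9)
K(L) = -4/9
U(Z) = Z + 2*Z**2 (U(Z) = (Z**2 + Z**2) + Z = 2*Z**2 + Z = Z + 2*Z**2)
M(c) = -328/9 (M(c) = -4/9 - 4*(1 + 2*4) = -4/9 - 4*(1 + 8) = -4/9 - 4*9 = -4/9 - 1*36 = -4/9 - 36 = -328/9)
(25 + 18)*(M(0) + 33) = (25 + 18)*(-328/9 + 33) = 43*(-31/9) = -1333/9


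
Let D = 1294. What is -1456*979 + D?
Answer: -1424130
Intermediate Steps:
-1456*979 + D = -1456*979 + 1294 = -1425424 + 1294 = -1424130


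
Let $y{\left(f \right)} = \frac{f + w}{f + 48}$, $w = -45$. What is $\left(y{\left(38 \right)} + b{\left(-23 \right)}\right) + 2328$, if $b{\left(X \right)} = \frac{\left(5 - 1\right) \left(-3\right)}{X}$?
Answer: $\frac{4605655}{1978} \approx 2328.4$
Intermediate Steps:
$y{\left(f \right)} = \frac{-45 + f}{48 + f}$ ($y{\left(f \right)} = \frac{f - 45}{f + 48} = \frac{-45 + f}{48 + f}$)
$b{\left(X \right)} = - \frac{12}{X}$ ($b{\left(X \right)} = \frac{4 \left(-3\right)}{X} = - \frac{12}{X}$)
$\left(y{\left(38 \right)} + b{\left(-23 \right)}\right) + 2328 = \left(\frac{-45 + 38}{48 + 38} - \frac{12}{-23}\right) + 2328 = \left(\frac{1}{86} \left(-7\right) - - \frac{12}{23}\right) + 2328 = \left(\frac{1}{86} \left(-7\right) + \frac{12}{23}\right) + 2328 = \left(- \frac{7}{86} + \frac{12}{23}\right) + 2328 = \frac{871}{1978} + 2328 = \frac{4605655}{1978}$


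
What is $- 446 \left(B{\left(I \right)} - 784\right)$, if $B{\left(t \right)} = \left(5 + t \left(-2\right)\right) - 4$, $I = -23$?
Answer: $328702$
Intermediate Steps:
$B{\left(t \right)} = 1 - 2 t$ ($B{\left(t \right)} = \left(5 - 2 t\right) - 4 = 1 - 2 t$)
$- 446 \left(B{\left(I \right)} - 784\right) = - 446 \left(\left(1 - -46\right) - 784\right) = - 446 \left(\left(1 + 46\right) - 784\right) = - 446 \left(47 - 784\right) = \left(-446\right) \left(-737\right) = 328702$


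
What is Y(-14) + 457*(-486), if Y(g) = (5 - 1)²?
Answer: -222086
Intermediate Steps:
Y(g) = 16 (Y(g) = 4² = 16)
Y(-14) + 457*(-486) = 16 + 457*(-486) = 16 - 222102 = -222086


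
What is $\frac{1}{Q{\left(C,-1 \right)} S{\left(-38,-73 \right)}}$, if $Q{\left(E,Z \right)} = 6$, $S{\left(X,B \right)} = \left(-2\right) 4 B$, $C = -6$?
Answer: $\frac{1}{3504} \approx 0.00028539$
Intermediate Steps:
$S{\left(X,B \right)} = - 8 B$
$\frac{1}{Q{\left(C,-1 \right)} S{\left(-38,-73 \right)}} = \frac{1}{6 \left(\left(-8\right) \left(-73\right)\right)} = \frac{1}{6 \cdot 584} = \frac{1}{3504}$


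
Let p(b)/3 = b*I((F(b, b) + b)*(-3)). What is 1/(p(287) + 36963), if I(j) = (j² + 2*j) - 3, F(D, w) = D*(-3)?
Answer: 1/2556109188 ≈ 3.9122e-10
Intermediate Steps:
F(D, w) = -3*D
I(j) = -3 + j² + 2*j
p(b) = 3*b*(-3 + 12*b + 36*b²) (p(b) = 3*(b*(-3 + ((-3*b + b)*(-3))² + 2*((-3*b + b)*(-3)))) = 3*(b*(-3 + (-2*b*(-3))² + 2*(-2*b*(-3)))) = 3*(b*(-3 + (6*b)² + 2*(6*b))) = 3*(b*(-3 + 36*b² + 12*b)) = 3*(b*(-3 + 12*b + 36*b²)) = 3*b*(-3 + 12*b + 36*b²))
1/(p(287) + 36963) = 1/(9*287*(-1 + 4*287 + 12*287²) + 36963) = 1/(9*287*(-1 + 1148 + 12*82369) + 36963) = 1/(9*287*(-1 + 1148 + 988428) + 36963) = 1/(9*287*989575 + 36963) = 1/(2556072225 + 36963) = 1/2556109188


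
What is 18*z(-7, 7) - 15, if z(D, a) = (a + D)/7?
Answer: -15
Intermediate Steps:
z(D, a) = D/7 + a/7 (z(D, a) = (D + a)*(⅐) = D/7 + a/7)
18*z(-7, 7) - 15 = 18*((⅐)*(-7) + (⅐)*7) - 15 = 18*(-1 + 1) - 15 = 18*0 - 15 = 0 - 15 = -15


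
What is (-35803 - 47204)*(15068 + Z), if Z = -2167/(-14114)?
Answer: -17653257980433/14114 ≈ -1.2508e+9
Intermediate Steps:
Z = 2167/14114 (Z = -2167*(-1/14114) = 2167/14114 ≈ 0.15354)
(-35803 - 47204)*(15068 + Z) = (-35803 - 47204)*(15068 + 2167/14114) = -83007*212671919/14114 = -17653257980433/14114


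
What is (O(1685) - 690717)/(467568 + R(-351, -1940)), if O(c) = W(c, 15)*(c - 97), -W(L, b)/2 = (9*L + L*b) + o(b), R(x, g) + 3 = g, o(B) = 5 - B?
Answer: -129096397/465625 ≈ -277.25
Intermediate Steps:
R(x, g) = -3 + g
W(L, b) = -10 - 18*L + 2*b - 2*L*b (W(L, b) = -2*((9*L + L*b) + (5 - b)) = -2*(5 - b + 9*L + L*b) = -10 - 18*L + 2*b - 2*L*b)
O(c) = (-97 + c)*(20 - 48*c) (O(c) = (-10 - 18*c + 2*15 - 2*c*15)*(c - 97) = (-10 - 18*c + 30 - 30*c)*(-97 + c) = (20 - 48*c)*(-97 + c) = (-97 + c)*(20 - 48*c))
(O(1685) - 690717)/(467568 + R(-351, -1940)) = ((-1940 - 48*1685² + 4676*1685) - 690717)/(467568 + (-3 - 1940)) = ((-1940 - 48*2839225 + 7879060) - 690717)/(467568 - 1943) = ((-1940 - 136282800 + 7879060) - 690717)/465625 = (-128405680 - 690717)*(1/465625) = -129096397*1/465625 = -129096397/465625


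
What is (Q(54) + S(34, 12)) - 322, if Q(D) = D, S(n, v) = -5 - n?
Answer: -307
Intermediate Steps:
(Q(54) + S(34, 12)) - 322 = (54 + (-5 - 1*34)) - 322 = (54 + (-5 - 34)) - 322 = (54 - 39) - 322 = 15 - 322 = -307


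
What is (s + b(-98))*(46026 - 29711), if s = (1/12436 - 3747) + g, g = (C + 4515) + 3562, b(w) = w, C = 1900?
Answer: 1244141977195/12436 ≈ 1.0004e+8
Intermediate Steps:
g = 9977 (g = (1900 + 4515) + 3562 = 6415 + 3562 = 9977)
s = 77476281/12436 (s = (1/12436 - 3747) + 9977 = -46597691/12436 + 9977 = 77476281/12436 ≈ 6230.0)
(s + b(-98))*(46026 - 29711) = (77476281/12436 - 98)*(46026 - 29711) = (76257553/12436)*16315 = 1244141977195/12436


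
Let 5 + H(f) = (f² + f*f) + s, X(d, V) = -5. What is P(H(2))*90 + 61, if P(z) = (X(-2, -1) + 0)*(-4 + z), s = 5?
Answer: -1739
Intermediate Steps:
H(f) = 2*f² (H(f) = -5 + ((f² + f*f) + 5) = -5 + ((f² + f²) + 5) = -5 + (2*f² + 5) = -5 + (5 + 2*f²) = 2*f²)
P(z) = 20 - 5*z (P(z) = (-5 + 0)*(-4 + z) = -5*(-4 + z) = 20 - 5*z)
P(H(2))*90 + 61 = (20 - 10*2²)*90 + 61 = (20 - 10*4)*90 + 61 = (20 - 5*8)*90 + 61 = (20 - 40)*90 + 61 = -20*90 + 61 = -1800 + 61 = -1739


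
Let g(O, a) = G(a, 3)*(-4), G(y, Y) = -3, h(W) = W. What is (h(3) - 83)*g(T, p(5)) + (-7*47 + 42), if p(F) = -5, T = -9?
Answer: -1247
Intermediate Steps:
g(O, a) = 12 (g(O, a) = -3*(-4) = 12)
(h(3) - 83)*g(T, p(5)) + (-7*47 + 42) = (3 - 83)*12 + (-7*47 + 42) = -80*12 + (-329 + 42) = -960 - 287 = -1247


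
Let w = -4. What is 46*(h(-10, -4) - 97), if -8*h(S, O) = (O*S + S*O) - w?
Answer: -4945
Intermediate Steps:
h(S, O) = -1/2 - O*S/4 (h(S, O) = -((O*S + S*O) - 1*(-4))/8 = -((O*S + O*S) + 4)/8 = -(2*O*S + 4)/8 = -(4 + 2*O*S)/8 = -1/2 - O*S/4)
46*(h(-10, -4) - 97) = 46*((-1/2 - 1/4*(-4)*(-10)) - 97) = 46*((-1/2 - 10) - 97) = 46*(-21/2 - 97) = 46*(-215/2) = -4945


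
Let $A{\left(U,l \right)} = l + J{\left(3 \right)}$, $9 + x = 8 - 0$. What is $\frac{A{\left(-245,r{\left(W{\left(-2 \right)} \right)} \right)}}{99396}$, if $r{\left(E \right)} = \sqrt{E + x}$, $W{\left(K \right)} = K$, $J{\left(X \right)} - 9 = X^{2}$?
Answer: $\frac{1}{5522} + \frac{i \sqrt{3}}{99396} \approx 0.00018109 + 1.7426 \cdot 10^{-5} i$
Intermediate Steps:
$J{\left(X \right)} = 9 + X^{2}$
$x = -1$ ($x = -9 + \left(8 - 0\right) = -9 + \left(8 + 0\right) = -9 + 8 = -1$)
$r{\left(E \right)} = \sqrt{-1 + E}$ ($r{\left(E \right)} = \sqrt{E - 1} = \sqrt{-1 + E}$)
$A{\left(U,l \right)} = 18 + l$ ($A{\left(U,l \right)} = l + \left(9 + 3^{2}\right) = l + \left(9 + 9\right) = l + 18 = 18 + l$)
$\frac{A{\left(-245,r{\left(W{\left(-2 \right)} \right)} \right)}}{99396} = \frac{18 + \sqrt{-1 - 2}}{99396} = \left(18 + \sqrt{-3}\right) \frac{1}{99396} = \left(18 + i \sqrt{3}\right) \frac{1}{99396} = \frac{1}{5522} + \frac{i \sqrt{3}}{99396}$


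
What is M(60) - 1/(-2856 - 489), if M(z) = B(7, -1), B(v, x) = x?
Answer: -3344/3345 ≈ -0.99970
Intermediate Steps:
M(z) = -1
M(60) - 1/(-2856 - 489) = -1 - 1/(-2856 - 489) = -1 - 1/(-3345) = -1 - 1*(-1/3345) = -1 + 1/3345 = -3344/3345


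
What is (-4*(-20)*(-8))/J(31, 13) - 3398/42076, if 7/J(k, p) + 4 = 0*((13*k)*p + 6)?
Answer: 53845387/147266 ≈ 365.63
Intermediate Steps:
J(k, p) = -7/4 (J(k, p) = 7/(-4 + 0*((13*k)*p + 6)) = 7/(-4 + 0*(13*k*p + 6)) = 7/(-4 + 0*(6 + 13*k*p)) = 7/(-4 + 0) = 7/(-4) = 7*(-¼) = -7/4)
(-4*(-20)*(-8))/J(31, 13) - 3398/42076 = (-4*(-20)*(-8))/(-7/4) - 3398/42076 = (80*(-8))*(-4/7) - 3398*1/42076 = -640*(-4/7) - 1699/21038 = 2560/7 - 1699/21038 = 53845387/147266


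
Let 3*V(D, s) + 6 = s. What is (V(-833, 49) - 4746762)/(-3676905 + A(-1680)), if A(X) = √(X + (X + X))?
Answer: 1163556015287/901308692271 + 56960972*I*√35/13519630384065 ≈ 1.291 + 2.4926e-5*I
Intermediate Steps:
V(D, s) = -2 + s/3
A(X) = √3*√X (A(X) = √(X + 2*X) = √(3*X) = √3*√X)
(V(-833, 49) - 4746762)/(-3676905 + A(-1680)) = ((-2 + (⅓)*49) - 4746762)/(-3676905 + √3*√(-1680)) = ((-2 + 49/3) - 4746762)/(-3676905 + √3*(4*I*√105)) = (43/3 - 4746762)/(-3676905 + 12*I*√35) = -14240243/(3*(-3676905 + 12*I*√35))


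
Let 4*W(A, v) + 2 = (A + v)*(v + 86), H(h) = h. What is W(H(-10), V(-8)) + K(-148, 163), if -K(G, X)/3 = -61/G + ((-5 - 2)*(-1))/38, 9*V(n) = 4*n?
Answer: -64159769/227772 ≈ -281.68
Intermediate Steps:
V(n) = 4*n/9 (V(n) = (4*n)/9 = 4*n/9)
W(A, v) = -½ + (86 + v)*(A + v)/4 (W(A, v) = -½ + ((A + v)*(v + 86))/4 = -½ + ((A + v)*(86 + v))/4 = -½ + ((86 + v)*(A + v))/4 = -½ + (86 + v)*(A + v)/4)
K(G, X) = -21/38 + 183/G (K(G, X) = -3*(-61/G + ((-5 - 2)*(-1))/38) = -3*(-61/G - 7*(-1)*(1/38)) = -3*(-61/G + 7*(1/38)) = -3*(-61/G + 7/38) = -3*(7/38 - 61/G) = -21/38 + 183/G)
W(H(-10), V(-8)) + K(-148, 163) = (-½ + ((4/9)*(-8))²/4 + (43/2)*(-10) + 43*((4/9)*(-8))/2 + (¼)*(-10)*((4/9)*(-8))) + (-21/38 + 183/(-148)) = (-½ + (-32/9)²/4 - 215 + (43/2)*(-32/9) + (¼)*(-10)*(-32/9)) + (-21/38 + 183*(-1/148)) = (-½ + (¼)*(1024/81) - 215 - 688/9 + 80/9) + (-21/38 - 183/148) = (-½ + 256/81 - 215 - 688/9 + 80/9) - 5031/2812 = -45343/162 - 5031/2812 = -64159769/227772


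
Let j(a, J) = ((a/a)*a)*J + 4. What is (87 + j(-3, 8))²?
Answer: 4489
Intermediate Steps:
j(a, J) = 4 + J*a (j(a, J) = (1*a)*J + 4 = a*J + 4 = J*a + 4 = 4 + J*a)
(87 + j(-3, 8))² = (87 + (4 + 8*(-3)))² = (87 + (4 - 24))² = (87 - 20)² = 67² = 4489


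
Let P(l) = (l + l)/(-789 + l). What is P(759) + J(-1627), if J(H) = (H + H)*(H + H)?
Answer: 52942327/5 ≈ 1.0588e+7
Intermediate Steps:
P(l) = 2*l/(-789 + l) (P(l) = (2*l)/(-789 + l) = 2*l/(-789 + l))
J(H) = 4*H² (J(H) = (2*H)*(2*H) = 4*H²)
P(759) + J(-1627) = 2*759/(-789 + 759) + 4*(-1627)² = 2*759/(-30) + 4*2647129 = 2*759*(-1/30) + 10588516 = -253/5 + 10588516 = 52942327/5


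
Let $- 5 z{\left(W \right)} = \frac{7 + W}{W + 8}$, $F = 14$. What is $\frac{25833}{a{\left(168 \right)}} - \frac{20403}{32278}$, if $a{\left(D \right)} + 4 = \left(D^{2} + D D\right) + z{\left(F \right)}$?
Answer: $- \frac{34956400917}{200408259682} \approx -0.17443$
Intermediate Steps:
$z{\left(W \right)} = - \frac{7 + W}{5 \left(8 + W\right)}$ ($z{\left(W \right)} = - \frac{\left(7 + W\right) \frac{1}{W + 8}}{5} = - \frac{\left(7 + W\right) \frac{1}{8 + W}}{5} = - \frac{\frac{1}{8 + W} \left(7 + W\right)}{5} = - \frac{7 + W}{5 \left(8 + W\right)}$)
$a{\left(D \right)} = - \frac{461}{110} + 2 D^{2}$ ($a{\left(D \right)} = -4 + \left(\left(D^{2} + D D\right) + \frac{-7 - 14}{5 \left(8 + 14\right)}\right) = -4 + \left(\left(D^{2} + D^{2}\right) + \frac{-7 - 14}{5 \cdot 22}\right) = -4 + \left(2 D^{2} + \frac{1}{5} \cdot \frac{1}{22} \left(-21\right)\right) = -4 + \left(2 D^{2} - \frac{21}{110}\right) = -4 + \left(- \frac{21}{110} + 2 D^{2}\right) = - \frac{461}{110} + 2 D^{2}$)
$\frac{25833}{a{\left(168 \right)}} - \frac{20403}{32278} = \frac{25833}{- \frac{461}{110} + 2 \cdot 168^{2}} - \frac{20403}{32278} = \frac{25833}{- \frac{461}{110} + 2 \cdot 28224} - \frac{20403}{32278} = \frac{25833}{- \frac{461}{110} + 56448} - \frac{20403}{32278} = \frac{25833}{\frac{6208819}{110}} - \frac{20403}{32278} = 25833 \cdot \frac{110}{6208819} - \frac{20403}{32278} = \frac{2841630}{6208819} - \frac{20403}{32278} = - \frac{34956400917}{200408259682}$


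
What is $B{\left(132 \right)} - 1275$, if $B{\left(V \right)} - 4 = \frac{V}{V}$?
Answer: $-1270$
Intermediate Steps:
$B{\left(V \right)} = 5$ ($B{\left(V \right)} = 4 + \frac{V}{V} = 4 + 1 = 5$)
$B{\left(132 \right)} - 1275 = 5 - 1275 = -1270$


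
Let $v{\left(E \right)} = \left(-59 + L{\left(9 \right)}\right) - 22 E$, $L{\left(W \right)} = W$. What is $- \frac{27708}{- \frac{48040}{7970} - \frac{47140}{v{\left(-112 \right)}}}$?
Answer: $\frac{13327257066}{12291859} \approx 1084.2$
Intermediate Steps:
$v{\left(E \right)} = -50 - 22 E$ ($v{\left(E \right)} = \left(-59 + 9\right) - 22 E = -50 - 22 E$)
$- \frac{27708}{- \frac{48040}{7970} - \frac{47140}{v{\left(-112 \right)}}} = - \frac{27708}{- \frac{48040}{7970} - \frac{47140}{-50 - -2464}} = - \frac{27708}{\left(-48040\right) \frac{1}{7970} - \frac{47140}{-50 + 2464}} = - \frac{27708}{- \frac{4804}{797} - \frac{47140}{2414}} = - \frac{27708}{- \frac{4804}{797} - \frac{23570}{1207}} = - \frac{27708}{- \frac{24583718}{961979}} = \left(-27708\right) \left(- \frac{961979}{24583718}\right) = \frac{13327257066}{12291859}$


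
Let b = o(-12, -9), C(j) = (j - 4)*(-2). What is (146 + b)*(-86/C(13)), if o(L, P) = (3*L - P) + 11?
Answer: 5590/9 ≈ 621.11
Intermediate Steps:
C(j) = 8 - 2*j (C(j) = (-4 + j)*(-2) = 8 - 2*j)
o(L, P) = 11 - P + 3*L (o(L, P) = (-P + 3*L) + 11 = 11 - P + 3*L)
b = -16 (b = 11 - 1*(-9) + 3*(-12) = 11 + 9 - 36 = -16)
(146 + b)*(-86/C(13)) = (146 - 16)*(-86/(8 - 2*13)) = 130*(-86/(8 - 26)) = 130*(-86/(-18)) = 130*(-86*(-1/18)) = 130*(43/9) = 5590/9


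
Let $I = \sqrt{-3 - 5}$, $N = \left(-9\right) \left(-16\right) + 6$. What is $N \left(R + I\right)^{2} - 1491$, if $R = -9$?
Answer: $9459 - 5400 i \sqrt{2} \approx 9459.0 - 7636.8 i$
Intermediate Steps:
$N = 150$ ($N = 144 + 6 = 150$)
$I = 2 i \sqrt{2}$ ($I = \sqrt{-8} = 2 i \sqrt{2} \approx 2.8284 i$)
$N \left(R + I\right)^{2} - 1491 = 150 \left(-9 + 2 i \sqrt{2}\right)^{2} - 1491 = -1491 + 150 \left(-9 + 2 i \sqrt{2}\right)^{2}$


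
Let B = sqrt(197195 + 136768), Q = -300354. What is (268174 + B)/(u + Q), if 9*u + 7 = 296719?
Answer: -134087/133693 - 9*sqrt(4123)/267386 ≈ -1.0051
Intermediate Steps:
u = 32968 (u = -7/9 + (1/9)*296719 = -7/9 + 296719/9 = 32968)
B = 9*sqrt(4123) (B = sqrt(333963) = 9*sqrt(4123) ≈ 577.90)
(268174 + B)/(u + Q) = (268174 + 9*sqrt(4123))/(32968 - 300354) = (268174 + 9*sqrt(4123))/(-267386) = (268174 + 9*sqrt(4123))*(-1/267386) = -134087/133693 - 9*sqrt(4123)/267386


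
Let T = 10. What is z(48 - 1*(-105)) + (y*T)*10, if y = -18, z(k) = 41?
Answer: -1759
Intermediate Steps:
z(48 - 1*(-105)) + (y*T)*10 = 41 - 18*10*10 = 41 - 180*10 = 41 - 1800 = -1759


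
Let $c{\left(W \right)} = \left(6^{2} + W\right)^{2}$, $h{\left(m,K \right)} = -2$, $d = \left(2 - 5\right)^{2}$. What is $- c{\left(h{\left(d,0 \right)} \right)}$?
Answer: $-1156$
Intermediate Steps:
$d = 9$ ($d = \left(-3\right)^{2} = 9$)
$c{\left(W \right)} = \left(36 + W\right)^{2}$
$- c{\left(h{\left(d,0 \right)} \right)} = - \left(36 - 2\right)^{2} = - 34^{2} = \left(-1\right) 1156 = -1156$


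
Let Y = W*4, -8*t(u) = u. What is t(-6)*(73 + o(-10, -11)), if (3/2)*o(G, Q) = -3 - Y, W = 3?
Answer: 189/4 ≈ 47.250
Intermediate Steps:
t(u) = -u/8
Y = 12 (Y = 3*4 = 12)
o(G, Q) = -10 (o(G, Q) = 2*(-3 - 1*12)/3 = 2*(-3 - 12)/3 = (⅔)*(-15) = -10)
t(-6)*(73 + o(-10, -11)) = (-⅛*(-6))*(73 - 10) = (¾)*63 = 189/4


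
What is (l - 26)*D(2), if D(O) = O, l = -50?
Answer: -152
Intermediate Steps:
(l - 26)*D(2) = (-50 - 26)*2 = -76*2 = -152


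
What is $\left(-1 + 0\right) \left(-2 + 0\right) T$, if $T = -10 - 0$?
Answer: $-20$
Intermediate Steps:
$T = -10$ ($T = -10 + 0 = -10$)
$\left(-1 + 0\right) \left(-2 + 0\right) T = \left(-1 + 0\right) \left(-2 + 0\right) \left(-10\right) = \left(-1\right) \left(-2\right) \left(-10\right) = 2 \left(-10\right) = -20$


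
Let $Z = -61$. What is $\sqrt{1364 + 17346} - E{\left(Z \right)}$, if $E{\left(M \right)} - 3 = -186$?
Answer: $183 + \sqrt{18710} \approx 319.78$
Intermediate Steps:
$E{\left(M \right)} = -183$ ($E{\left(M \right)} = 3 - 186 = -183$)
$\sqrt{1364 + 17346} - E{\left(Z \right)} = \sqrt{1364 + 17346} - -183 = \sqrt{18710} + 183 = 183 + \sqrt{18710}$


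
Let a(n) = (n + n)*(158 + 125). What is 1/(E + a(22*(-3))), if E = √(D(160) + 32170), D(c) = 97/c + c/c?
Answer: -1992320/74423390101 - 4*√51474570/223270170303 ≈ -2.6899e-5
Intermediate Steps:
D(c) = 1 + 97/c (D(c) = 97/c + 1 = 1 + 97/c)
a(n) = 566*n (a(n) = (2*n)*283 = 566*n)
E = √51474570/40 (E = √((97 + 160)/160 + 32170) = √((1/160)*257 + 32170) = √(257/160 + 32170) = √(5147457/160) = √51474570/40 ≈ 179.36)
1/(E + a(22*(-3))) = 1/(√51474570/40 + 566*(22*(-3))) = 1/(√51474570/40 + 566*(-66)) = 1/(√51474570/40 - 37356) = 1/(-37356 + √51474570/40)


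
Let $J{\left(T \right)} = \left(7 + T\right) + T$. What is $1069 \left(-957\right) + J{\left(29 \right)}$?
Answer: $-1022968$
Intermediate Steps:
$J{\left(T \right)} = 7 + 2 T$
$1069 \left(-957\right) + J{\left(29 \right)} = 1069 \left(-957\right) + \left(7 + 2 \cdot 29\right) = -1023033 + \left(7 + 58\right) = -1023033 + 65 = -1022968$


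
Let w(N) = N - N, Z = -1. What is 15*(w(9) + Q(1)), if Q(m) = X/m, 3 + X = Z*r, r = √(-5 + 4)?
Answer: -45 - 15*I ≈ -45.0 - 15.0*I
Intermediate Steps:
r = I (r = √(-1) = I ≈ 1.0*I)
X = -3 - I ≈ -3.0 - 1.0*I
w(N) = 0
Q(m) = (-3 - I)/m
15*(w(9) + Q(1)) = 15*(0 + (-3 - I)/1) = 15*(0 + 1*(-3 - I)) = 15*(0 + (-3 - I)) = 15*(-3 - I) = -45 - 15*I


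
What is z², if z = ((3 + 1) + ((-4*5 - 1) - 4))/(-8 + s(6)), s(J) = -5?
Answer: 441/169 ≈ 2.6095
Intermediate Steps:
z = 21/13 (z = ((3 + 1) + ((-4*5 - 1) - 4))/(-8 - 5) = (4 + ((-20 - 1) - 4))/(-13) = (4 + (-21 - 4))*(-1/13) = (4 - 25)*(-1/13) = -21*(-1/13) = 21/13 ≈ 1.6154)
z² = (21/13)² = 441/169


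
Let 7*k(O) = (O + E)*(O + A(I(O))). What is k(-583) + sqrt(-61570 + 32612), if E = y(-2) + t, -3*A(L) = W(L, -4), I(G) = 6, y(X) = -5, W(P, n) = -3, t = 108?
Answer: 279360/7 + I*sqrt(28958) ≈ 39909.0 + 170.17*I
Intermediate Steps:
A(L) = 1 (A(L) = -1/3*(-3) = 1)
E = 103 (E = -5 + 108 = 103)
k(O) = (1 + O)*(103 + O)/7 (k(O) = ((O + 103)*(O + 1))/7 = ((103 + O)*(1 + O))/7 = ((1 + O)*(103 + O))/7 = (1 + O)*(103 + O)/7)
k(-583) + sqrt(-61570 + 32612) = (103/7 + (1/7)*(-583)**2 + (104/7)*(-583)) + sqrt(-61570 + 32612) = (103/7 + (1/7)*339889 - 60632/7) + sqrt(-28958) = (103/7 + 339889/7 - 60632/7) + I*sqrt(28958) = 279360/7 + I*sqrt(28958)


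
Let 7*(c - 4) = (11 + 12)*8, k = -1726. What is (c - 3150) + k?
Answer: -33920/7 ≈ -4845.7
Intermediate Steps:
c = 212/7 (c = 4 + ((11 + 12)*8)/7 = 4 + (23*8)/7 = 4 + (⅐)*184 = 4 + 184/7 = 212/7 ≈ 30.286)
(c - 3150) + k = (212/7 - 3150) - 1726 = -21838/7 - 1726 = -33920/7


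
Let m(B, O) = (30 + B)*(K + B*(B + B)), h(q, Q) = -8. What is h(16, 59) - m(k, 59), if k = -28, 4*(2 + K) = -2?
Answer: -3139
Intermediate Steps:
K = -5/2 (K = -2 + (1/4)*(-2) = -2 - 1/2 = -5/2 ≈ -2.5000)
m(B, O) = (30 + B)*(-5/2 + 2*B**2) (m(B, O) = (30 + B)*(-5/2 + B*(B + B)) = (30 + B)*(-5/2 + B*(2*B)) = (30 + B)*(-5/2 + 2*B**2))
h(16, 59) - m(k, 59) = -8 - (-75 + 2*(-28)**3 + 60*(-28)**2 - 5/2*(-28)) = -8 - (-75 + 2*(-21952) + 60*784 + 70) = -8 - (-75 - 43904 + 47040 + 70) = -8 - 1*3131 = -8 - 3131 = -3139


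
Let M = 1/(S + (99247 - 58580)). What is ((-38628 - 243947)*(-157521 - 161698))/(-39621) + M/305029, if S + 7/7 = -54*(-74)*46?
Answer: -6176538075757693164029/2712989335048338 ≈ -2.2767e+6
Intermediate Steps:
S = 183815 (S = -1 - 54*(-74)*46 = -1 + 3996*46 = -1 + 183816 = 183815)
M = 1/224482 (M = 1/(183815 + (99247 - 58580)) = 1/(183815 + 40667) = 1/224482 ≈ 4.4547e-6)
((-38628 - 243947)*(-157521 - 161698))/(-39621) + M/305029 = ((-38628 - 243947)*(-157521 - 161698))/(-39621) + (1/224482)/305029 = -282575*(-319219)*(-1/39621) + (1/224482)*(1/305029) = 90203308925*(-1/39621) + 1/68473519978 = -90203308925/39621 + 1/68473519978 = -6176538075757693164029/2712989335048338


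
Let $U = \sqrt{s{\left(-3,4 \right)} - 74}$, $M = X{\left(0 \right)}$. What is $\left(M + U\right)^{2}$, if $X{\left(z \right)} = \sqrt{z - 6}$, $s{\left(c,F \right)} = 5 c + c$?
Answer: $-98 - 4 \sqrt{138} \approx -144.99$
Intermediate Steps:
$s{\left(c,F \right)} = 6 c$
$X{\left(z \right)} = \sqrt{-6 + z}$
$M = i \sqrt{6}$ ($M = \sqrt{-6 + 0} = \sqrt{-6} = i \sqrt{6} \approx 2.4495 i$)
$U = 2 i \sqrt{23}$ ($U = \sqrt{6 \left(-3\right) - 74} = \sqrt{-18 - 74} = \sqrt{-92} = 2 i \sqrt{23} \approx 9.5917 i$)
$\left(M + U\right)^{2} = \left(i \sqrt{6} + 2 i \sqrt{23}\right)^{2}$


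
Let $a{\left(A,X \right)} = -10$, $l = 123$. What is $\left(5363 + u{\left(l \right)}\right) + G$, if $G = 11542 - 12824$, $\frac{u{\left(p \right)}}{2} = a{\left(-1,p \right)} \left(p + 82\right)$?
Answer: $-19$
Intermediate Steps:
$u{\left(p \right)} = -1640 - 20 p$ ($u{\left(p \right)} = 2 \left(- 10 \left(p + 82\right)\right) = 2 \left(- 10 \left(82 + p\right)\right) = 2 \left(-820 - 10 p\right) = -1640 - 20 p$)
$G = -1282$
$\left(5363 + u{\left(l \right)}\right) + G = \left(5363 - 4100\right) - 1282 = 1263 - 1282 = -19$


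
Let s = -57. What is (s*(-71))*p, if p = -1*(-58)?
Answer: 234726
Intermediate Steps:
p = 58
(s*(-71))*p = -57*(-71)*58 = 4047*58 = 234726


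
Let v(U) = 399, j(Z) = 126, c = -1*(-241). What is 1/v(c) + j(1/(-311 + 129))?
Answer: 50275/399 ≈ 126.00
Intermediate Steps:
c = 241
1/v(c) + j(1/(-311 + 129)) = 1/399 + 126 = 50275/399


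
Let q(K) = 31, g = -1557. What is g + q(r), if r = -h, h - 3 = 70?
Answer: -1526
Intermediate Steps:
h = 73 (h = 3 + 70 = 73)
r = -73 (r = -1*73 = -73)
g + q(r) = -1557 + 31 = -1526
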